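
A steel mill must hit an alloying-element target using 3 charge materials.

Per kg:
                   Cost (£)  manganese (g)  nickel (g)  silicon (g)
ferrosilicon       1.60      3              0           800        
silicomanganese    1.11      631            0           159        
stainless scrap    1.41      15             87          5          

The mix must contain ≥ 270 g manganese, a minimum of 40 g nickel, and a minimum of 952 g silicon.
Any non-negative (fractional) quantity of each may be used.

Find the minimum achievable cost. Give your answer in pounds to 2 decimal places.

Set it up as a linear program. Let x1 = kg of ferrosilicon, x2 = kg of silicomanganese, x3 = kg of stainless scrap.
min 1.6x1 + 1.11x2 + 1.41x3 subject to:
  3x1 + 631x2 + 15x3 ≥ 270   (manganese)
  87x3 ≥ 40   (nickel)
  800x1 + 159x2 + 5x3 ≥ 952   (silicon)
  x1, x2, x3 ≥ 0.
The optimal mix uses every input. The manganese, nickel, silicon requirements are met with equality.
Optimal quantities: ferrosilicon = 1.105 kg, silicomanganese = 0.4117 kg, stainless scrap = 0.4598 kg.
Hence cost = 1.6·1.105 + 1.11·0.4117 + 1.41·0.4598 = £2.8733.

£2.87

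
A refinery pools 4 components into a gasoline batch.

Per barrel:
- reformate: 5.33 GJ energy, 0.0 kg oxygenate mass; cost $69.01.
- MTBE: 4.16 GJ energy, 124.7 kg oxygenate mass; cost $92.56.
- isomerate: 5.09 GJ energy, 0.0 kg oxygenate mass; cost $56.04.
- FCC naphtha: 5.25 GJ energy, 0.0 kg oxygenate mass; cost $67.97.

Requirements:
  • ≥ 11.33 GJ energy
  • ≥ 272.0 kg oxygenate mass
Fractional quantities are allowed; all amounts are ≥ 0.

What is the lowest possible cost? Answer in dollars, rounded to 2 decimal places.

$226.73

This is a linear program. Let x1 = barrels of reformate, x2 = barrels of MTBE, x3 = barrels of isomerate, x4 = barrels of FCC naphtha.
min 69.01x1 + 92.56x2 + 56.04x3 + 67.97x4 s.t.:
  5.33x1 + 4.16x2 + 5.09x3 + 5.25x4 ≥ 11.33   (energy)
  124.7x2 ≥ 272   (oxygenate mass)
  x1, x2, x3, x4 ≥ 0.
At the optimum only MTBE, isomerate are positive (reformate, FCC naphtha = 0). There the energy and oxygenate mass constraints are tight.
Solving gives x2 = 2.1812, x3 = 0.44323.
Cost = 92.56·2.1812 + 56.04·0.44323 = 226.7305.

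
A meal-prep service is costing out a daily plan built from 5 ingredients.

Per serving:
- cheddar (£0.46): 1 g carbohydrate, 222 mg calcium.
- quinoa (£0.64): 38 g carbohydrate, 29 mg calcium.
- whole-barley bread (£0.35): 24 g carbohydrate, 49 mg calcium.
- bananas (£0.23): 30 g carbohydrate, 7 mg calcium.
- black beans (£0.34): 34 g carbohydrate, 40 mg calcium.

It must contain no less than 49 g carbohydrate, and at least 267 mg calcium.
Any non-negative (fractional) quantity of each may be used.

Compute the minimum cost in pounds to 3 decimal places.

£0.897

This is a linear program. Let x1 = servings of cheddar, x2 = servings of quinoa, x3 = servings of whole-barley bread, x4 = servings of bananas, x5 = servings of black beans.
Minimize 0.46x1 + 0.64x2 + 0.35x3 + 0.23x4 + 0.34x5 with:
  1x1 + 38x2 + 24x3 + 30x4 + 34x5 ≥ 49   (carbohydrate)
  222x1 + 29x2 + 49x3 + 7x4 + 40x5 ≥ 267   (calcium)
  x1, x2, x3, x4, x5 ≥ 0.
The cheapest feasible vertex uses only cheddar, bananas; quinoa, whole-barley bread, black beans are not used. Binding constraints: carbohydrate and calcium.
Solving gives x1 = 1.152, x4 = 1.595.
Objective = 0.46·1.152 + 0.23·1.595 = 0.89677.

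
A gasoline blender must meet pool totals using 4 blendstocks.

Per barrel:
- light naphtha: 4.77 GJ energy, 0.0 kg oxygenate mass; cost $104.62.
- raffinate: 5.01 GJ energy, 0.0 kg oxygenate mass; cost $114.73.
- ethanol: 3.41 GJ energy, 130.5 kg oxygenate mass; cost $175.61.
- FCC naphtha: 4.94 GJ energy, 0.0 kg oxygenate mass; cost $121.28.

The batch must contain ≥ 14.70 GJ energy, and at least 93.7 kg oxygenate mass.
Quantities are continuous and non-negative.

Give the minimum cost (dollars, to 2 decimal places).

$394.80

Treat it as an LP. Let x1 = barrels of light naphtha, x2 = barrels of raffinate, x3 = barrels of ethanol, x4 = barrels of FCC naphtha.
min 104.62x1 + 114.73x2 + 175.61x3 + 121.28x4 with:
  4.77x1 + 5.01x2 + 3.41x3 + 4.94x4 ≥ 14.7   (energy)
  130.5x3 ≥ 93.7   (oxygenate mass)
  x1, x2, x3, x4 ≥ 0.
The cheapest feasible vertex uses only light naphtha, ethanol; raffinate, FCC naphtha are not used. There the energy and oxygenate mass constraints are tight.
Optimal quantities: light naphtha = 2.56847 barrels, ethanol = 0.718008 barrels.
Total cost: 104.62·2.56847 + 175.61·0.718008 = 394.8027.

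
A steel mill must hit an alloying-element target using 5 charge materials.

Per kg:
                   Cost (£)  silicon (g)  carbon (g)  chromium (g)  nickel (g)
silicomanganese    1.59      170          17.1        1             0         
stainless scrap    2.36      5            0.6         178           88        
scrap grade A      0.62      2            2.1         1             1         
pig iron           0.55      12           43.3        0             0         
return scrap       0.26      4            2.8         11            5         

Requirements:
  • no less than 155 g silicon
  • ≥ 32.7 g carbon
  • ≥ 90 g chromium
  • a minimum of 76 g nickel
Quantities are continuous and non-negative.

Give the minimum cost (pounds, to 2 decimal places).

£3.62

This is a linear program. Let x1 = kg of silicomanganese, x2 = kg of stainless scrap, x3 = kg of scrap grade A, x4 = kg of pig iron, x5 = kg of return scrap.
min 1.59x1 + 2.36x2 + 0.62x3 + 0.55x4 + 0.26x5 subject to:
  170x1 + 5x2 + 2x3 + 12x4 + 4x5 ≥ 155   (silicon)
  17.1x1 + 0.6x2 + 2.1x3 + 43.3x4 + 2.8x5 ≥ 32.7   (carbon)
  1x1 + 178x2 + 1x3 + 11x5 ≥ 90   (chromium)
  88x2 + 1x3 + 5x5 ≥ 76   (nickel)
  x1, x2, x3, x4, x5 ≥ 0.
The cheapest feasible vertex uses only silicomanganese, stainless scrap, pig iron; scrap grade A, return scrap are not used. The silicon, carbon, nickel requirements are met with equality.
So silicomanganese = 0.8578 kg, stainless scrap = 0.8636 kg, pig iron = 0.4045 kg.
Objective = 1.59·0.8578 + 2.36·0.8636 + 0.55·0.4045 = 3.6245.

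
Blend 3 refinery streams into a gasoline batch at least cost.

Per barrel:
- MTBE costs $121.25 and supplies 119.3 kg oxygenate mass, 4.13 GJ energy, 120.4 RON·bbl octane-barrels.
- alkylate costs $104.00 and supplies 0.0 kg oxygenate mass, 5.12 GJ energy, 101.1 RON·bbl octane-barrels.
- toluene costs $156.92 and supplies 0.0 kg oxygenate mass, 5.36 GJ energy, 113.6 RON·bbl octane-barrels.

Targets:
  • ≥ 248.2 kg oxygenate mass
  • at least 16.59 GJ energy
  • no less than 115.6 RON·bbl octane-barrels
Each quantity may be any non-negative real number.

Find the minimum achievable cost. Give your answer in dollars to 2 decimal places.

Let x1 = barrels of MTBE, x2 = barrels of alkylate, x3 = barrels of toluene.
Minimize 121.25x1 + 104x2 + 156.92x3 subject to:
  119.3x1 ≥ 248.2   (oxygenate mass)
  4.13x1 + 5.12x2 + 5.36x3 ≥ 16.59   (energy)
  120.4x1 + 101.1x2 + 113.6x3 ≥ 115.6   (octane-barrels)
  x1, x2, x3 ≥ 0.
The cheapest feasible vertex uses only MTBE, alkylate; toluene is not used. Binding constraints: oxygenate mass and energy.
That vertex is x1 = 2.0805, x2 = 1.562.
Cost = 121.25·2.0805 + 104·1.562 = 414.7086.

$414.71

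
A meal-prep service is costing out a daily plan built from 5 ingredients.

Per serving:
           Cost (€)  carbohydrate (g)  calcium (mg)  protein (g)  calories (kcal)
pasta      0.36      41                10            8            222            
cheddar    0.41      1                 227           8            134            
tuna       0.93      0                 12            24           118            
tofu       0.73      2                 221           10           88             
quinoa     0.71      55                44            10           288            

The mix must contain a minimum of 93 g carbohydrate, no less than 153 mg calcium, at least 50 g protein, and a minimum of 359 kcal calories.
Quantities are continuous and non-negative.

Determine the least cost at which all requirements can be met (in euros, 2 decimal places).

Treat it as an LP. Let x1 = servings of pasta, x2 = servings of cheddar, x3 = servings of tuna, x4 = servings of tofu, x5 = servings of quinoa.
Minimize 0.36x1 + 0.41x2 + 0.93x3 + 0.73x4 + 0.71x5 subject to:
  41x1 + 1x2 + 2x4 + 55x5 ≥ 93   (carbohydrate)
  10x1 + 227x2 + 12x3 + 221x4 + 44x5 ≥ 153   (calcium)
  8x1 + 8x2 + 24x3 + 10x4 + 10x5 ≥ 50   (protein)
  222x1 + 134x2 + 118x3 + 88x4 + 288x5 ≥ 359   (calories)
  x1, x2, x3, x4, x5 ≥ 0.
The optimal basis is {pasta, cheddar, tuna}; tofu, quinoa drop out. There the carbohydrate, calcium, protein constraints are tight.
Optimal quantities: pasta = 2.256 servings, cheddar = 0.5133 servings, tuna = 1.16 servings.
Total cost: 0.36·2.256 + 0.41·0.5133 + 0.93·1.16 = 2.1014.

€2.10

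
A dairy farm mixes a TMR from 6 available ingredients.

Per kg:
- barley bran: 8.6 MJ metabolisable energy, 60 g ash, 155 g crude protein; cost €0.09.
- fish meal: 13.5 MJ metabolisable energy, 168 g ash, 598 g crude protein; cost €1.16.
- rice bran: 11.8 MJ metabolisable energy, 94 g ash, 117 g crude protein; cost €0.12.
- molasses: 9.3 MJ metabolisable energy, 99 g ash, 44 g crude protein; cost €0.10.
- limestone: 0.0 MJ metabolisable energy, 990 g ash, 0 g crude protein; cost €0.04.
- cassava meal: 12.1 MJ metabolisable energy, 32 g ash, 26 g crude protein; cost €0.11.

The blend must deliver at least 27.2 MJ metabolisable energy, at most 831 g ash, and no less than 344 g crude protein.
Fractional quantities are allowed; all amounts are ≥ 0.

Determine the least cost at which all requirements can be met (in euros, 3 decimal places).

€0.272

This is a linear program. Let x1 = kg of barley bran, x2 = kg of fish meal, x3 = kg of rice bran, x4 = kg of molasses, x5 = kg of limestone, x6 = kg of cassava meal.
Minimize 0.09x1 + 1.16x2 + 0.12x3 + 0.1x4 + 0.04x5 + 0.11x6 with:
  8.6x1 + 13.5x2 + 11.8x3 + 9.3x4 + 12.1x6 ≥ 27.2   (metabolisable energy)
  60x1 + 168x2 + 94x3 + 99x4 + 990x5 + 32x6 ≤ 831   (ash)
  155x1 + 598x2 + 117x3 + 44x4 + 26x6 ≥ 344   (crude protein)
  x1, x2, x3, x4, x5, x6 ≥ 0.
The optimal basis is {barley bran, cassava meal}; fish meal, rice bran, molasses, limestone drop out. There the metabolisable energy and crude protein constraints are tight.
That vertex is x1 = 2.092, x6 = 0.7613.
Hence cost = 0.09·2.092 + 0.11·0.7613 = €0.27202.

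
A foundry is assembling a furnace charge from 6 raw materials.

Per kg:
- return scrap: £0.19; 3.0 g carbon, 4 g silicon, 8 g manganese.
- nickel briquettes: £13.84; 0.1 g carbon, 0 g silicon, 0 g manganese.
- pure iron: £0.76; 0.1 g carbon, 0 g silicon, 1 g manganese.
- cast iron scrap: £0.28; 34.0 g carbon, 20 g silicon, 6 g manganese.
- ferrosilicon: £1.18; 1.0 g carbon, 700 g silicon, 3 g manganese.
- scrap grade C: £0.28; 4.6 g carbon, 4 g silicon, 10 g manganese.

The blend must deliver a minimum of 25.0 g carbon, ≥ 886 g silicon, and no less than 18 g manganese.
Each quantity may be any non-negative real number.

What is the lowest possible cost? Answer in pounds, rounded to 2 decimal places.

Let x1 = kg of return scrap, x2 = kg of nickel briquettes, x3 = kg of pure iron, x4 = kg of cast iron scrap, x5 = kg of ferrosilicon, x6 = kg of scrap grade C.
Minimize 0.19x1 + 13.84x2 + 0.76x3 + 0.28x4 + 1.18x5 + 0.28x6 s.t.:
  3x1 + 0.1x2 + 0.1x3 + 34x4 + 1x5 + 4.6x6 ≥ 25   (carbon)
  4x1 + 20x4 + 700x5 + 4x6 ≥ 886   (silicon)
  8x1 + 1x3 + 6x4 + 3x5 + 10x6 ≥ 18   (manganese)
  x1, x2, x3, x4, x5, x6 ≥ 0.
At the optimum only return scrap, cast iron scrap, ferrosilicon are positive (nickel briquettes, pure iron, scrap grade C = 0). There the carbon, silicon, manganese constraints are tight.
Optimal quantities: return scrap = 1.35 kg, cast iron scrap = 0.5797 kg, ferrosilicon = 1.241 kg.
Hence cost = 0.19·1.35 + 0.28·0.5797 + 1.18·1.241 = £1.8832.

£1.88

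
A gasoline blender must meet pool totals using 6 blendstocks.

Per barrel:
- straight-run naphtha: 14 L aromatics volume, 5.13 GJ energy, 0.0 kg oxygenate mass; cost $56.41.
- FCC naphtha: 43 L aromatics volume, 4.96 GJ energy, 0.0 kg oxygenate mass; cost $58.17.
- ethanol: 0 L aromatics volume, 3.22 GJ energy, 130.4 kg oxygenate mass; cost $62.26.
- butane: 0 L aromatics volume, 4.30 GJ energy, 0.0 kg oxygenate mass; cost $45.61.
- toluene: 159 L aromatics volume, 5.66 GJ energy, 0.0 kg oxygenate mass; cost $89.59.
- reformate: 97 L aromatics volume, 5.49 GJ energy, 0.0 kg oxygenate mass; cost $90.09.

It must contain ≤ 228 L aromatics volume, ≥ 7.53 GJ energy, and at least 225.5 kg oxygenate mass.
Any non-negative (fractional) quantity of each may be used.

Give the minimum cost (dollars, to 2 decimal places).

Let x1 = barrels of straight-run naphtha, x2 = barrels of FCC naphtha, x3 = barrels of ethanol, x4 = barrels of butane, x5 = barrels of toluene, x6 = barrels of reformate.
Minimize 56.41x1 + 58.17x2 + 62.26x3 + 45.61x4 + 89.59x5 + 90.09x6 with:
  14x1 + 43x2 + 159x5 + 97x6 ≤ 228   (aromatics volume)
  5.13x1 + 4.96x2 + 3.22x3 + 4.3x4 + 5.66x5 + 5.49x6 ≥ 7.53   (energy)
  130.4x3 ≥ 225.5   (oxygenate mass)
  x1, x2, x3, x4, x5, x6 ≥ 0.
The optimal basis is {ethanol, butane}; straight-run naphtha, FCC naphtha, toluene, reformate drop out. The energy and oxygenate mass requirements are met with equality.
Optimal quantities: ethanol = 1.7293 barrels, butane = 0.4562 barrels.
Hence cost = 62.26·1.7293 + 45.61·0.4562 = $128.4735.

$128.47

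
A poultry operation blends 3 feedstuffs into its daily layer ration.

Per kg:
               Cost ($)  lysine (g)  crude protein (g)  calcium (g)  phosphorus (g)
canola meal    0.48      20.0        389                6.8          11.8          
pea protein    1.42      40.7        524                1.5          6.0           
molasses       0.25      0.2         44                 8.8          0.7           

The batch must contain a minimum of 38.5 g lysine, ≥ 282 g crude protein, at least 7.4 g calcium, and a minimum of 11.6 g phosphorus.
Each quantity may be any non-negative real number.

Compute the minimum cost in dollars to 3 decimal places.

Treat it as an LP. Let x1 = kg of canola meal, x2 = kg of pea protein, x3 = kg of molasses.
Minimise 0.48x1 + 1.42x2 + 0.25x3 with:
  20x1 + 40.7x2 + 0.2x3 ≥ 38.5   (lysine)
  389x1 + 524x2 + 44x3 ≥ 282   (crude protein)
  6.8x1 + 1.5x2 + 8.8x3 ≥ 7.4   (calcium)
  11.8x1 + 6x2 + 0.7x3 ≥ 11.6   (phosphorus)
  x1, x2, x3 ≥ 0.
The minimum-cost mix takes nothing from pea protein, molasses — only canola meal. There the lysine constraint is tight.
That vertex is x1 = 1.925.
Total cost: 0.48·1.925 = 0.92400.

$0.924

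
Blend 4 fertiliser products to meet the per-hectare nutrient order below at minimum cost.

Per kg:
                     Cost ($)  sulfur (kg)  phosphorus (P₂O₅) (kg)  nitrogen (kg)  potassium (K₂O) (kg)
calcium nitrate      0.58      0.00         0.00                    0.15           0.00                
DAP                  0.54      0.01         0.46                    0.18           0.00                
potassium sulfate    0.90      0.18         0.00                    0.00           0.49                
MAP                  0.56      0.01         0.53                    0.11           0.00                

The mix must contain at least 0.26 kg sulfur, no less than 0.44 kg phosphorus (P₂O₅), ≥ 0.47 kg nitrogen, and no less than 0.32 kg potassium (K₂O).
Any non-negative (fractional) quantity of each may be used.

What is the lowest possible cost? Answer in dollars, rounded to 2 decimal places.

$2.58

Let x1 = kg of calcium nitrate, x2 = kg of DAP, x3 = kg of potassium sulfate, x4 = kg of MAP.
Minimize 0.58x1 + 0.54x2 + 0.9x3 + 0.56x4 with:
  0.01x2 + 0.18x3 + 0.01x4 ≥ 0.26   (sulfur)
  0.46x2 + 0.53x4 ≥ 0.44   (phosphorus (P₂O₅))
  0.15x1 + 0.18x2 + 0.11x4 ≥ 0.47   (nitrogen)
  0.49x3 ≥ 0.32   (potassium (K₂O))
  x1, x2, x3, x4 ≥ 0.
The optimal basis is {DAP, potassium sulfate}; calcium nitrate, MAP drop out. There the sulfur and nitrogen constraints are tight.
Solving gives x2 = 2.611, x3 = 1.299.
Cost = 0.54·2.611 + 0.9·1.299 = 2.5790.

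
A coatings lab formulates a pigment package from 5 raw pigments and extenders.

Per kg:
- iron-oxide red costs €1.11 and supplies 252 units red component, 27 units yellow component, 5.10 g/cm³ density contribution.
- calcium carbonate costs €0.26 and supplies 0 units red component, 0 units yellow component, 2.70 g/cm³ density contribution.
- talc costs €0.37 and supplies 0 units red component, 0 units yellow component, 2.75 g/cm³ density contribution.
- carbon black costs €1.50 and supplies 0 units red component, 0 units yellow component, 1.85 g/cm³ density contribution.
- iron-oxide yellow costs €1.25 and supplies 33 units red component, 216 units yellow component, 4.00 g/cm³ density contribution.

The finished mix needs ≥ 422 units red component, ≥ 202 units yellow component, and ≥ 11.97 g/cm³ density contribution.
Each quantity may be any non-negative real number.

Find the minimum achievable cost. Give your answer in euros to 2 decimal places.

Set it up as a linear program. Let x1 = kg of iron-oxide red, x2 = kg of calcium carbonate, x3 = kg of talc, x4 = kg of carbon black, x5 = kg of iron-oxide yellow.
min 1.11x1 + 0.26x2 + 0.37x3 + 1.5x4 + 1.25x5 subject to:
  252x1 + 33x5 ≥ 422   (red component)
  27x1 + 216x5 ≥ 202   (yellow component)
  5.1x1 + 2.7x2 + 2.75x3 + 1.85x4 + 4x5 ≥ 11.97   (density contribution)
  x1, x2, x3, x4, x5 ≥ 0.
At the optimum only iron-oxide red, calcium carbonate, iron-oxide yellow are positive (talc, carbon black = 0). Binding constraints: red component, yellow component, density contribution.
So iron-oxide red = 1.578 kg, calcium carbonate = 0.3595 kg, iron-oxide yellow = 0.7379 kg.
Cost = 1.11·1.578 + 0.26·0.3595 + 1.25·0.7379 = 2.7674.

€2.77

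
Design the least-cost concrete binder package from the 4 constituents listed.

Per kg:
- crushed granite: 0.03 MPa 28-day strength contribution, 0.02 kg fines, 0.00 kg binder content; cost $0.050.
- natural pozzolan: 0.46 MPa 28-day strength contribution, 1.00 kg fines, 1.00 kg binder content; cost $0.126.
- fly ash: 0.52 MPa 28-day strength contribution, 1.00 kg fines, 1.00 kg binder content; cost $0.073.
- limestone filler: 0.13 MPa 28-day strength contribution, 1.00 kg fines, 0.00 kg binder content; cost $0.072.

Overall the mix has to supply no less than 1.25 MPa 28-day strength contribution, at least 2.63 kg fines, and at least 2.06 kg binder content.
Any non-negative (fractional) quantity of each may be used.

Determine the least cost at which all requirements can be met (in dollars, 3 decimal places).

Let x1 = kg of crushed granite, x2 = kg of natural pozzolan, x3 = kg of fly ash, x4 = kg of limestone filler.
Minimise 0.05x1 + 0.126x2 + 0.073x3 + 0.072x4 with:
  0.03x1 + 0.46x2 + 0.52x3 + 0.13x4 ≥ 1.25   (28-day strength contribution)
  0.02x1 + 1x2 + 1x3 + 1x4 ≥ 2.63   (fines)
  1x2 + 1x3 ≥ 2.06   (binder content)
  x1, x2, x3, x4 ≥ 0.
The cheapest feasible vertex uses only fly ash, limestone filler; crushed granite, natural pozzolan are not used. Binding constraints: 28-day strength contribution and fines.
That vertex is x3 = 2.328, x4 = 0.3015.
Hence cost = 0.073·2.328 + 0.072·0.3015 = $0.19165.

$0.192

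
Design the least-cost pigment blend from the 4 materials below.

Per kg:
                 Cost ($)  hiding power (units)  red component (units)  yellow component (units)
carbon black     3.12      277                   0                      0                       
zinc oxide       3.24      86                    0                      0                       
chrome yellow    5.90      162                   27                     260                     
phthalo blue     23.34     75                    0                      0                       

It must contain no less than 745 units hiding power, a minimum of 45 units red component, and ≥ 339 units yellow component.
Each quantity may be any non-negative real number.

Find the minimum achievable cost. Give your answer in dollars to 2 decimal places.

Let x1 = kg of carbon black, x2 = kg of zinc oxide, x3 = kg of chrome yellow, x4 = kg of phthalo blue.
Minimise 3.12x1 + 3.24x2 + 5.9x3 + 23.34x4 with:
  277x1 + 86x2 + 162x3 + 75x4 ≥ 745   (hiding power)
  27x3 ≥ 45   (red component)
  260x3 ≥ 339   (yellow component)
  x1, x2, x3, x4 ≥ 0.
At the optimum only carbon black, chrome yellow are positive (zinc oxide, phthalo blue = 0). Binding constraints: hiding power and red component.
Solving gives x1 = 1.7148, x3 = 1.6667.
Objective = 3.12·1.7148 + 5.9·1.6667 = 15.1837.

$15.18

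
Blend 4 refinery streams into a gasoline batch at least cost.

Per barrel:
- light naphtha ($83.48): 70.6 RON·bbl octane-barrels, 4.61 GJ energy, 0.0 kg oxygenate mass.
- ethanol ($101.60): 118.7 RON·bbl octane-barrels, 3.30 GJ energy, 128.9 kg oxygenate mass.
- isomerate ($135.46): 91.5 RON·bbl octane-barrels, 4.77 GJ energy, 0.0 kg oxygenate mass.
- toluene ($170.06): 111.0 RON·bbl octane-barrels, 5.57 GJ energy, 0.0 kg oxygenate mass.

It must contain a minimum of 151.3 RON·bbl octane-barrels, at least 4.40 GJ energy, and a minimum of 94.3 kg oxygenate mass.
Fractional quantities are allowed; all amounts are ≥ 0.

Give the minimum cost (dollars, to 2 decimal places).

Let x1 = barrels of light naphtha, x2 = barrels of ethanol, x3 = barrels of isomerate, x4 = barrels of toluene.
min 83.48x1 + 101.6x2 + 135.46x3 + 170.06x4 with:
  70.6x1 + 118.7x2 + 91.5x3 + 111x4 ≥ 151.3   (octane-barrels)
  4.61x1 + 3.3x2 + 4.77x3 + 5.57x4 ≥ 4.4   (energy)
  128.9x2 ≥ 94.3   (oxygenate mass)
  x1, x2, x3, x4 ≥ 0.
The cheapest feasible vertex uses only light naphtha, ethanol; isomerate, toluene are not used. The octane-barrels and energy requirements are met with equality.
So light naphtha = 0.073164 barrels, ethanol = 1.2311 barrels.
Cost = 83.48·0.073164 + 101.6·1.2311 = 131.1875.

$131.19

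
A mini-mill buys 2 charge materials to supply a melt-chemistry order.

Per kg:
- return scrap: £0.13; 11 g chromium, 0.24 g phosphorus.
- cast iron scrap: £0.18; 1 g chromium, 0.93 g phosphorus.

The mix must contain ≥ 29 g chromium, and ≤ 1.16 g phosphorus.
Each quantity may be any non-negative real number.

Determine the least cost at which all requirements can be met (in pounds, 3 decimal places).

£0.343

Set it up as a linear program. Let x1 = kg of return scrap, x2 = kg of cast iron scrap.
Minimise 0.13x1 + 0.18x2 subject to:
  11x1 + 1x2 ≥ 29   (chromium)
  0.24x1 + 0.93x2 ≤ 1.16   (phosphorus)
  x1, x2 ≥ 0.
At the optimum only return scrap is positive (cast iron scrap = 0). There the chromium constraint is tight.
That vertex is x1 = 2.636.
Objective = 0.13·2.636 = 0.34268.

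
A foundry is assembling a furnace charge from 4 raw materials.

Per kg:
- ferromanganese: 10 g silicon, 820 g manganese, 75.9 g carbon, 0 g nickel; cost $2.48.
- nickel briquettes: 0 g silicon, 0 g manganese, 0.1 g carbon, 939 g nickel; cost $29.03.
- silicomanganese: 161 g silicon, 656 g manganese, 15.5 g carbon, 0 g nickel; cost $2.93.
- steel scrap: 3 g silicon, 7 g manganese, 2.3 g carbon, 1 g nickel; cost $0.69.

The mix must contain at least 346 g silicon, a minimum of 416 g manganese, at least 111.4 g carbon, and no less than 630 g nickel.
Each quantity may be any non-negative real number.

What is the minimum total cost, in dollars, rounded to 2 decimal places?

Let x1 = kg of ferromanganese, x2 = kg of nickel briquettes, x3 = kg of silicomanganese, x4 = kg of steel scrap.
Minimise 2.48x1 + 29.03x2 + 2.93x3 + 0.69x4 subject to:
  10x1 + 161x3 + 3x4 ≥ 346   (silicon)
  820x1 + 656x3 + 7x4 ≥ 416   (manganese)
  75.9x1 + 0.1x2 + 15.5x3 + 2.3x4 ≥ 111.4   (carbon)
  939x2 + 1x4 ≥ 630   (nickel)
  x1, x2, x3, x4 ≥ 0.
The cheapest feasible vertex uses only ferromanganese, nickel briquettes, silicomanganese; steel scrap is not used. There the silicon, carbon, nickel constraints are tight.
That vertex is x1 = 1.0412, x2 = 0.67093, x3 = 2.0844.
Total cost: 2.48·1.0412 + 29.03·0.67093 + 2.93·2.0844 = 28.1666.

$28.17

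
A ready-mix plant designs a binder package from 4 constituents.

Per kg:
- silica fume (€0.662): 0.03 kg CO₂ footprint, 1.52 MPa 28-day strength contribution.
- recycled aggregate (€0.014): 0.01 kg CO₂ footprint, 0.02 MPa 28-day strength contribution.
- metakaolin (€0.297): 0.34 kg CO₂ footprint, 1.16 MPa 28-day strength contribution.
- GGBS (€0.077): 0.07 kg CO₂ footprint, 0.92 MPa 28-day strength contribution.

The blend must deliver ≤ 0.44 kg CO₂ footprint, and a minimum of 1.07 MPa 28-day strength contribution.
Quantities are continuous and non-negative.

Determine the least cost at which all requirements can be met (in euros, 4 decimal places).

€0.0896

This is a linear program. Let x1 = kg of silica fume, x2 = kg of recycled aggregate, x3 = kg of metakaolin, x4 = kg of GGBS.
min 0.662x1 + 0.014x2 + 0.297x3 + 0.077x4 subject to:
  0.03x1 + 0.01x2 + 0.34x3 + 0.07x4 ≤ 0.44   (CO₂ footprint)
  1.52x1 + 0.02x2 + 1.16x3 + 0.92x4 ≥ 1.07   (28-day strength contribution)
  x1, x2, x3, x4 ≥ 0.
At the optimum only GGBS is positive (silica fume, recycled aggregate, metakaolin = 0). There the 28-day strength contribution constraint is tight.
Optimal quantities: GGBS = 1.163 kg.
Total cost: 0.077·1.163 = 0.089551.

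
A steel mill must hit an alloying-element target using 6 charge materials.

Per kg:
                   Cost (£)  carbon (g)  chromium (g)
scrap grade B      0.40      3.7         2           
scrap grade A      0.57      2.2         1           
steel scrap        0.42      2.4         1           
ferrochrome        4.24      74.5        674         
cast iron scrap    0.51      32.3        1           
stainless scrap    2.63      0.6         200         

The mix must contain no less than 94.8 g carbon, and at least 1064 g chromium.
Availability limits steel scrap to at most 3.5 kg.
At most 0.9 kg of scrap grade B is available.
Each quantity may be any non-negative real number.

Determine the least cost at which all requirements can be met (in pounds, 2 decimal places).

£6.69

Treat it as an LP. Let x1 = kg of scrap grade B, x2 = kg of scrap grade A, x3 = kg of steel scrap, x4 = kg of ferrochrome, x5 = kg of cast iron scrap, x6 = kg of stainless scrap.
Minimise 0.4x1 + 0.57x2 + 0.42x3 + 4.24x4 + 0.51x5 + 2.63x6 with:
  3.7x1 + 2.2x2 + 2.4x3 + 74.5x4 + 32.3x5 + 0.6x6 ≥ 94.8   (carbon)
  2x1 + 1x2 + 1x3 + 674x4 + 1x5 + 200x6 ≥ 1064   (chromium)
  x3 ≤ 3.5
  x1 ≤ 0.9
  x1, x2, x3, x4, x5, x6 ≥ 0.
The optimal basis is {ferrochrome}; scrap grade B, scrap grade A, steel scrap, cast iron scrap, stainless scrap drop out. There the chromium constraint is tight.
That vertex is x4 = 1.579.
Hence cost = 4.24·1.579 = £6.69496.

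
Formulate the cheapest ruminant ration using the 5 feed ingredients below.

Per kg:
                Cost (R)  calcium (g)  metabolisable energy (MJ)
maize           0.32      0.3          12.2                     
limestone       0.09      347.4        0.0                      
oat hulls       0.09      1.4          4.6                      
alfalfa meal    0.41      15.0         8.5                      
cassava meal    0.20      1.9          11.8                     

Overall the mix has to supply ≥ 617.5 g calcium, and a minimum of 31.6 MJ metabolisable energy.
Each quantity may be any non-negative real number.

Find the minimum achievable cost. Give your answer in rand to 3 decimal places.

R0.694

This is a linear program. Let x1 = kg of maize, x2 = kg of limestone, x3 = kg of oat hulls, x4 = kg of alfalfa meal, x5 = kg of cassava meal.
Minimise 0.32x1 + 0.09x2 + 0.09x3 + 0.41x4 + 0.2x5 with:
  0.3x1 + 347.4x2 + 1.4x3 + 15x4 + 1.9x5 ≥ 617.5   (calcium)
  12.2x1 + 4.6x3 + 8.5x4 + 11.8x5 ≥ 31.6   (metabolisable energy)
  x1, x2, x3, x4, x5 ≥ 0.
The minimum-cost mix takes nothing from maize, oat hulls, alfalfa meal — only limestone, cassava meal. There the calcium and metabolisable energy constraints are tight.
Solving gives x2 = 1.763, x5 = 2.678.
Hence cost = 0.09·1.763 + 0.2·2.678 = R0.69427.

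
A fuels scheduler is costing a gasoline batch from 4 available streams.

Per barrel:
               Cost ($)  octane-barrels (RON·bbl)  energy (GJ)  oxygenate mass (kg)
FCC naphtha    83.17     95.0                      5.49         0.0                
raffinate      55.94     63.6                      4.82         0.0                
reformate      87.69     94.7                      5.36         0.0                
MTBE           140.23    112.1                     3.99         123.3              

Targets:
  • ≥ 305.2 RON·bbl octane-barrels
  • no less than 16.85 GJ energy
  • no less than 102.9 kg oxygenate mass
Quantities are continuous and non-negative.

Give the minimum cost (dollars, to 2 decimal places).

This is a linear program. Let x1 = barrels of FCC naphtha, x2 = barrels of raffinate, x3 = barrels of reformate, x4 = barrels of MTBE.
Minimise 83.17x1 + 55.94x2 + 87.69x3 + 140.23x4 with:
  95x1 + 63.6x2 + 94.7x3 + 112.1x4 ≥ 305.2   (octane-barrels)
  5.49x1 + 4.82x2 + 5.36x3 + 3.99x4 ≥ 16.85   (energy)
  123.3x4 ≥ 102.9   (oxygenate mass)
  x1, x2, x3, x4 ≥ 0.
At the optimum only FCC naphtha, raffinate, MTBE are positive (reformate = 0). There the octane-barrels, energy, oxygenate mass constraints are tight.
So FCC naphtha = 1.4738 barrels, raffinate = 1.1263 barrels, MTBE = 0.83455 barrels.
Hence cost = 83.17·1.4738 + 55.94·1.1263 + 140.23·0.83455 = $302.6101.

$302.61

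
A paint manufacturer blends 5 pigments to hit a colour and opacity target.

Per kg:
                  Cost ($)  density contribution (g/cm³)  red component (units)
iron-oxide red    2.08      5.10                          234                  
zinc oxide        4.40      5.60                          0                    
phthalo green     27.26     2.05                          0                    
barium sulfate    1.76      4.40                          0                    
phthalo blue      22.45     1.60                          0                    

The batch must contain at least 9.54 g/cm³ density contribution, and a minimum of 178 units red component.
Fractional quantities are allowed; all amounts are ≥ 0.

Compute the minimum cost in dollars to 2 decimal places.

$3.85

Set it up as a linear program. Let x1 = kg of iron-oxide red, x2 = kg of zinc oxide, x3 = kg of phthalo green, x4 = kg of barium sulfate, x5 = kg of phthalo blue.
Minimise 2.08x1 + 4.4x2 + 27.26x3 + 1.76x4 + 22.45x5 with:
  5.1x1 + 5.6x2 + 2.05x3 + 4.4x4 + 1.6x5 ≥ 9.54   (density contribution)
  234x1 ≥ 178   (red component)
  x1, x2, x3, x4, x5 ≥ 0.
The cheapest feasible vertex uses only iron-oxide red, barium sulfate; zinc oxide, phthalo green, phthalo blue are not used. There the density contribution and red component constraints are tight.
Solving gives x1 = 0.7607, x4 = 1.286.
Cost = 2.08·0.7607 + 1.76·1.286 = 3.8456.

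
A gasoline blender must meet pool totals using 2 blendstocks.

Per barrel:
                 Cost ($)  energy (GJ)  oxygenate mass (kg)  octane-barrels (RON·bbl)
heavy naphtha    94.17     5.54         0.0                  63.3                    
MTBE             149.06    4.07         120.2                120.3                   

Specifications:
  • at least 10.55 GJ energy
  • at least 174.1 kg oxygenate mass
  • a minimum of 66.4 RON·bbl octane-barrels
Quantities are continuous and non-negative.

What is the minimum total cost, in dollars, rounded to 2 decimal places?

$295.03

Let x1 = barrels of heavy naphtha, x2 = barrels of MTBE.
Minimize 94.17x1 + 149.06x2 s.t.:
  5.54x1 + 4.07x2 ≥ 10.55   (energy)
  120.2x2 ≥ 174.1   (oxygenate mass)
  63.3x1 + 120.3x2 ≥ 66.4   (octane-barrels)
  x1, x2 ≥ 0.
Both inputs are positive at the optimum. There the energy and oxygenate mass constraints are tight.
So heavy naphtha = 0.840241 barrels, MTBE = 1.44842 barrels.
Objective = 94.17·0.840241 + 149.06·1.44842 = 295.0270.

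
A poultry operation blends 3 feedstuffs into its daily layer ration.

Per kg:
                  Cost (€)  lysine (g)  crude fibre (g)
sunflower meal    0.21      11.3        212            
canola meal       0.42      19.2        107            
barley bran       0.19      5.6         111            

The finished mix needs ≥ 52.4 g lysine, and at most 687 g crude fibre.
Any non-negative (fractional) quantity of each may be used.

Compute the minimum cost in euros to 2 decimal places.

Treat it as an LP. Let x1 = kg of sunflower meal, x2 = kg of canola meal, x3 = kg of barley bran.
Minimize 0.21x1 + 0.42x2 + 0.19x3 subject to:
  11.3x1 + 19.2x2 + 5.6x3 ≥ 52.4   (lysine)
  212x1 + 107x2 + 111x3 ≤ 687   (crude fibre)
  x1, x2, x3 ≥ 0.
The cheapest feasible vertex uses only sunflower meal, canola meal; barley bran is not used. Binding constraints: lysine and crude fibre.
So sunflower meal = 2.65 kg, canola meal = 1.169 kg.
Hence cost = 0.21·2.65 + 0.42·1.169 = €1.0475.

€1.05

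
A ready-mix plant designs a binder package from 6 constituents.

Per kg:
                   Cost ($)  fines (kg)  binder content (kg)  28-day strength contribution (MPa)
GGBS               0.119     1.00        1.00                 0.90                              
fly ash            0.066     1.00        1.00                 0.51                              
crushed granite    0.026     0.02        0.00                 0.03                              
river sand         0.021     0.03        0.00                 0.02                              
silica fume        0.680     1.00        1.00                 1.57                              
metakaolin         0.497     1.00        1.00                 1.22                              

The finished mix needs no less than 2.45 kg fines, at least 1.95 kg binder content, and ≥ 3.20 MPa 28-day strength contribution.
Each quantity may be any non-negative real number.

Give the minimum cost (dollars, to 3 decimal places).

$0.414

This is a linear program. Let x1 = kg of GGBS, x2 = kg of fly ash, x3 = kg of crushed granite, x4 = kg of river sand, x5 = kg of silica fume, x6 = kg of metakaolin.
min 0.119x1 + 0.066x2 + 0.026x3 + 0.021x4 + 0.68x5 + 0.497x6 subject to:
  1x1 + 1x2 + 0.02x3 + 0.03x4 + 1x5 + 1x6 ≥ 2.45   (fines)
  1x1 + 1x2 + 1x5 + 1x6 ≥ 1.95   (binder content)
  0.9x1 + 0.51x2 + 0.03x3 + 0.02x4 + 1.57x5 + 1.22x6 ≥ 3.2   (28-day strength contribution)
  x1, x2, x3, x4, x5, x6 ≥ 0.
The optimal basis is {fly ash}; GGBS, crushed granite, river sand, silica fume, metakaolin drop out. There the 28-day strength contribution constraint is tight.
Optimal quantities: fly ash = 6.275 kg.
Total cost: 0.066·6.275 = 0.41415.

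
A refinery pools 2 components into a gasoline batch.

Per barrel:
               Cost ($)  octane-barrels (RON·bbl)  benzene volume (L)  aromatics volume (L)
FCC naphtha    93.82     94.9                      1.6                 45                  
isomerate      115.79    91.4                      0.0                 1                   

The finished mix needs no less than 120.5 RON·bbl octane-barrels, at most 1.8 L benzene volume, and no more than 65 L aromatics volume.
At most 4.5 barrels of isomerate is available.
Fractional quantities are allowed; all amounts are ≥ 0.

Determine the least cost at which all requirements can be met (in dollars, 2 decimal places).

$122.95

Set it up as a linear program. Let x1 = barrels of FCC naphtha, x2 = barrels of isomerate.
Minimise 93.82x1 + 115.79x2 s.t.:
  94.9x1 + 91.4x2 ≥ 120.5   (octane-barrels)
  1.6x1 ≤ 1.8   (benzene volume)
  45x1 + 1x2 ≤ 65   (aromatics volume)
  x2 ≤ 4.5
  x1, x2 ≥ 0.
Both inputs are positive at the optimum. Binding constraints: octane-barrels and benzene volume.
So FCC naphtha = 1.125 barrels, isomerate = 0.1503 barrels.
Hence cost = 93.82·1.125 + 115.79·0.1503 = $122.9507.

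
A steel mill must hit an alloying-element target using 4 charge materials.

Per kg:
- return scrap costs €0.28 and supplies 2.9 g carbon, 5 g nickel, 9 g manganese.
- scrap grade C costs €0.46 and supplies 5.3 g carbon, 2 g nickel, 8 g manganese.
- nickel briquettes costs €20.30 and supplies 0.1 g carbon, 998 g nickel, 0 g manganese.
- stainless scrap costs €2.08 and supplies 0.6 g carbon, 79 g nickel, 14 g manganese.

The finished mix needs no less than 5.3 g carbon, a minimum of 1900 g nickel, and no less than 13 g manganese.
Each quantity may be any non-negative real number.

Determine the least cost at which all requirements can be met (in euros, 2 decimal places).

Let x1 = kg of return scrap, x2 = kg of scrap grade C, x3 = kg of nickel briquettes, x4 = kg of stainless scrap.
Minimize 0.28x1 + 0.46x2 + 20.3x3 + 2.08x4 s.t.:
  2.9x1 + 5.3x2 + 0.1x3 + 0.6x4 ≥ 5.3   (carbon)
  5x1 + 2x2 + 998x3 + 79x4 ≥ 1900   (nickel)
  9x1 + 8x2 + 14x4 ≥ 13   (manganese)
  x1, x2, x3, x4 ≥ 0.
At the optimum only return scrap, nickel briquettes are positive (scrap grade C, stainless scrap = 0). The carbon and nickel requirements are met with equality.
So return scrap = 1.762 kg, nickel briquettes = 1.895 kg.
Total cost: 0.28·1.762 + 20.3·1.895 = 38.9619.

€38.96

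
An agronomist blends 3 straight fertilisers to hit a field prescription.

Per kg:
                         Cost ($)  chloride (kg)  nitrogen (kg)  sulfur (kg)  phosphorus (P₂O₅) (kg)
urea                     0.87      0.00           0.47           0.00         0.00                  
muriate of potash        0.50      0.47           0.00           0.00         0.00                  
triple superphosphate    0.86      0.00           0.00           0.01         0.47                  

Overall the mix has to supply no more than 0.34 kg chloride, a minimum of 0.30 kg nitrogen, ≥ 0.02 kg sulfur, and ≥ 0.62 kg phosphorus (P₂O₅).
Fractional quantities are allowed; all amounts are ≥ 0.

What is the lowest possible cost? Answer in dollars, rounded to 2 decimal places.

$2.28

Set it up as a linear program. Let x1 = kg of urea, x2 = kg of muriate of potash, x3 = kg of triple superphosphate.
Minimise 0.87x1 + 0.5x2 + 0.86x3 subject to:
  0.47x2 ≤ 0.34   (chloride)
  0.47x1 ≥ 0.3   (nitrogen)
  0.01x3 ≥ 0.02   (sulfur)
  0.47x3 ≥ 0.62   (phosphorus (P₂O₅))
  x1, x2, x3 ≥ 0.
At the optimum only urea, triple superphosphate are positive (muriate of potash = 0). Binding constraints: nitrogen and sulfur.
Optimal quantities: urea = 0.6383 kg, triple superphosphate = 2 kg.
Total cost: 0.87·0.6383 + 0.86·2 = 2.2753.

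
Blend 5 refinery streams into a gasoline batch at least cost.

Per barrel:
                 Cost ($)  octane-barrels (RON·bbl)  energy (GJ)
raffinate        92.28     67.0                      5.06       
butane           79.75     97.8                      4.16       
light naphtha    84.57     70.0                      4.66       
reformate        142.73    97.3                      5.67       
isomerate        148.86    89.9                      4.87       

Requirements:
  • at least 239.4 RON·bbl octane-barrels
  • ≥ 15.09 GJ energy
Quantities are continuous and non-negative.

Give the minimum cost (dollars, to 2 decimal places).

$275.39

Let x1 = barrels of raffinate, x2 = barrels of butane, x3 = barrels of light naphtha, x4 = barrels of reformate, x5 = barrels of isomerate.
Minimize 92.28x1 + 79.75x2 + 84.57x3 + 142.73x4 + 148.86x5 subject to:
  67x1 + 97.8x2 + 70x3 + 97.3x4 + 89.9x5 ≥ 239.4   (octane-barrels)
  5.06x1 + 4.16x2 + 4.66x3 + 5.67x4 + 4.87x5 ≥ 15.09   (energy)
  x1, x2, x3, x4, x5 ≥ 0.
At the optimum only butane, light naphtha are positive (raffinate, reformate, isomerate = 0). The octane-barrels and energy requirements are met with equality.
So butane = 0.36041 barrels, light naphtha = 2.9165 barrels.
Hence cost = 79.75·0.36041 + 84.57·2.9165 = $275.3911.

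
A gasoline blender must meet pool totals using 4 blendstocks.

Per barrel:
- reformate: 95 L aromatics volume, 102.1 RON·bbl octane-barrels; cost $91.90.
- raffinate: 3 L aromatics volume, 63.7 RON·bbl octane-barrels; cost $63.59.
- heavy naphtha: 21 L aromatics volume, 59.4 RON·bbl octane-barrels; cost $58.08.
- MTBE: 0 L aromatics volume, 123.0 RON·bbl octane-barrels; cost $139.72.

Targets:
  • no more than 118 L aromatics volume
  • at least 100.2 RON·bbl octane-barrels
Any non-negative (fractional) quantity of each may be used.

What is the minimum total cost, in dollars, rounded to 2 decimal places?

$90.19

Let x1 = barrels of reformate, x2 = barrels of raffinate, x3 = barrels of heavy naphtha, x4 = barrels of MTBE.
min 91.9x1 + 63.59x2 + 58.08x3 + 139.72x4 s.t.:
  95x1 + 3x2 + 21x3 ≤ 118   (aromatics volume)
  102.1x1 + 63.7x2 + 59.4x3 + 123x4 ≥ 100.2   (octane-barrels)
  x1, x2, x3, x4 ≥ 0.
The optimal basis is {reformate}; raffinate, heavy naphtha, MTBE drop out. The octane-barrels requirement is met with equality.
Optimal quantities: reformate = 0.9814 barrels.
Total cost: 91.9·0.9814 = 90.1907.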